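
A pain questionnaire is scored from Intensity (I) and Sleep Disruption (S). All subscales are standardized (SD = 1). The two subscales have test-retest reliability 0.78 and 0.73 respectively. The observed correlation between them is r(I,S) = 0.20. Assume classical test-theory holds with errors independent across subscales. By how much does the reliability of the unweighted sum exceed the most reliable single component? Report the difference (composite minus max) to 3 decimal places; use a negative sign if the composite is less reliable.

Var(sum) = 2 + 0.4 = 2.4; true-score variance = 1.51 + 0.4 = 1.91; composite reliability = 0.7958.
Max component reliability = 0.7800.
Difference = 0.7958 − 0.7800 = 0.016.

0.016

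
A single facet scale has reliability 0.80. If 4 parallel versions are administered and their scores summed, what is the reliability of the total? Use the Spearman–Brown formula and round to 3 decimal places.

0.941

ρ_k = kρ / (1 + (k−1)ρ) = 4·0.80 / (1 + 3·0.80) = 3.200 / 3.400 = 0.941.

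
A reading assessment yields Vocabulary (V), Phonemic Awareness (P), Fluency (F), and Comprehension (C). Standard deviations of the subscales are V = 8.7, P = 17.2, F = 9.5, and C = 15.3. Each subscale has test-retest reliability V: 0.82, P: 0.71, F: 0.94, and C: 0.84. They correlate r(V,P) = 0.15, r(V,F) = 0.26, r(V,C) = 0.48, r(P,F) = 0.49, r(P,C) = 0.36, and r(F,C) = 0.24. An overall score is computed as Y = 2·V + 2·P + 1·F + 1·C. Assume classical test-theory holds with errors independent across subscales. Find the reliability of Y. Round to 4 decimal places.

0.8579

Var(Y) = 2²·8.7² + 2²·17.2² + 9.5² + 15.3² + 2·[4·8.7·17.2·0.15 + 2·8.7·9.5·0.26 + 2·8.7·15.3·0.48 + 2·17.2·9.5·0.49 + 2·17.2·15.3·0.36 + 9.5·15.3·0.24] = 1810.46 + 1290.08 = 3100.54.
Because errors are independent across components, Cov(Tᵢ,Tⱼ) = Cov(Xᵢ,Xⱼ); the off-diagonal part of the true-score variance is the same as above.
True-score variance = [2²·8.7²·0.82 + 2²·17.2²·0.71 + 9.5²·0.94 + 15.3²·0.84] + 1290.08 = 1369.92 + 1290.08 = 2660.
Reliability = 2660 / 3100.54 = 0.8579.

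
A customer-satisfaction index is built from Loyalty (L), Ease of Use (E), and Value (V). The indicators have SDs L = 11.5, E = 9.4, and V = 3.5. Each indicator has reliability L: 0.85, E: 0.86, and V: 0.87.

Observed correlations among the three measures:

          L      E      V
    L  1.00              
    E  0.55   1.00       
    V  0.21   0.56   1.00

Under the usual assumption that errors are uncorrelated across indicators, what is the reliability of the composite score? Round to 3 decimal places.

0.917

Var(L+E+V) = 11.5² + 9.4² + 3.5² + 2·[11.5·9.4·0.55 + 11.5·3.5·0.21 + 9.4·3.5·0.56] = 232.86 + 172.663 = 405.523.
With uncorrelated errors the cross-covariances are all true-score covariance, so they carry over unchanged; only the diagonal terms shrink to ρᵢσᵢ².
True-score variance = [11.5²·0.85 + 9.4²·0.86 + 3.5²·0.87] + 172.663 = 199.06 + 172.663 = 371.723.
Reliability = 371.723 / 405.523 = 0.917.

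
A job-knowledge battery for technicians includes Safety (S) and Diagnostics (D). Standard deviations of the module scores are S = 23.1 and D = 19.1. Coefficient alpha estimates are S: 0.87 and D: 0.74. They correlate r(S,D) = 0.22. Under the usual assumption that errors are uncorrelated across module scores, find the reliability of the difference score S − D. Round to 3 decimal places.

Var(S−D) = 23.1² + 19.1² − 2·23.1·19.1·0.22 = 898.42 − 194.132 = 704.288.
Under uncorrelated errors the observed covariances equal the true-score covariances, so only the own-variance terms attenuate.
True-score variance = [23.1²·0.87 + 19.1²·0.74] − 194.132 = 734.2 − 194.132 = 540.068.
Reliability = 540.068 / 704.288 = 0.767.

0.767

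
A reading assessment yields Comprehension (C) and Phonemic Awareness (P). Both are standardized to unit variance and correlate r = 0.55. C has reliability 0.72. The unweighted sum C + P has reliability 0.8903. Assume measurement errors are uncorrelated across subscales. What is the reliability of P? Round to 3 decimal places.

Var(C+P) = 2 + 2·0.55 = 3.100.
True-score variance = ρ_C + ρ_P + 2·0.55, so 0.8903 = (0.72 + ρ_P + 1.10) / 3.100.
ρ_P = 0.8903·3.100 − 0.72 − 1.10 = 0.940.

0.940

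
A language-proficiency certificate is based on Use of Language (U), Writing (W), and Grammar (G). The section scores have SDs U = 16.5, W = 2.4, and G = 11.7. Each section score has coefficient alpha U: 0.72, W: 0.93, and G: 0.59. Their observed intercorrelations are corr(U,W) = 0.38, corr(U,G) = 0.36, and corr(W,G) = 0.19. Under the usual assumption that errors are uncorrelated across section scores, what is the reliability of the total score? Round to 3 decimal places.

0.777

Var(U+W+G) = 16.5² + 2.4² + 11.7² + 2·[16.5·2.4·0.38 + 16.5·11.7·0.36 + 2.4·11.7·0.19] = 414.9 + 179.762 = 594.662.
Because errors are independent across components, Cov(Tᵢ,Tⱼ) = Cov(Xᵢ,Xⱼ); the off-diagonal part of the true-score variance is the same as above.
True-score variance = [16.5²·0.72 + 2.4²·0.93 + 11.7²·0.59] + 179.762 = 282.142 + 179.762 = 461.904.
Reliability = 461.904 / 594.662 = 0.777.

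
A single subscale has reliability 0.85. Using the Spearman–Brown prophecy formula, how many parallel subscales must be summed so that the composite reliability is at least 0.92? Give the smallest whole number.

3

k ≥ ρ*(1−ρ₁)/(ρ₁(1−ρ*)) = 0.92·0.15 / (0.85·0.08) = 2.029.
Smallest integer k = 3.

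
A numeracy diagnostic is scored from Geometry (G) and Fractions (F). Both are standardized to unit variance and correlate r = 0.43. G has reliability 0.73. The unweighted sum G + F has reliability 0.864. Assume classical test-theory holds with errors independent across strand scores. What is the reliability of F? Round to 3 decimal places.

Var(G+F) = 2 + 2·0.43 = 2.860.
True-score variance = ρ_G + ρ_F + 2·0.43, so 0.864 = (0.73 + ρ_F + 0.86) / 2.860.
ρ_F = 0.864·2.860 − 0.73 − 0.86 = 0.881.

0.881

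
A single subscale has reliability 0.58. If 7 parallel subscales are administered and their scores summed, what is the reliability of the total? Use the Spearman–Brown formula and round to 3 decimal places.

ρ_k = kρ / (1 + (k−1)ρ) = 7·0.58 / (1 + 6·0.58) = 4.060 / 4.480 = 0.906.

0.906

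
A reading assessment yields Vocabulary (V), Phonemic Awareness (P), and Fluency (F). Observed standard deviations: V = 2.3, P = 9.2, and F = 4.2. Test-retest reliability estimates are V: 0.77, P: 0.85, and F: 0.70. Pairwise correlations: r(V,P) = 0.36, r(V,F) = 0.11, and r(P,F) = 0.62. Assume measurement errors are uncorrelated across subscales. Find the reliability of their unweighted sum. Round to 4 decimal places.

Var(V+P+F) = 2.3² + 9.2² + 4.2² + 2·[2.3·9.2·0.36 + 2.3·4.2·0.11 + 9.2·4.2·0.62] = 107.57 + 65.274 = 172.844.
Because errors are independent across components, Cov(Tᵢ,Tⱼ) = Cov(Xᵢ,Xⱼ); the off-diagonal part of the true-score variance is the same as above.
True-score variance = [2.3²·0.77 + 9.2²·0.85 + 4.2²·0.70] + 65.274 = 88.3653 + 65.274 = 153.639.
Reliability = 153.639 / 172.844 = 0.8889.

0.8889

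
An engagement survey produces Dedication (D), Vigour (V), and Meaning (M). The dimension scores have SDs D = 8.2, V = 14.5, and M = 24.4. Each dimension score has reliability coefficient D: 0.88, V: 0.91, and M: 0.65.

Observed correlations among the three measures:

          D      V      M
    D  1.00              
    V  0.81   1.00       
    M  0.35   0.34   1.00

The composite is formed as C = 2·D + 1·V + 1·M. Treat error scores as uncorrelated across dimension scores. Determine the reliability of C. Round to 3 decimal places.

Var(C) = 2²·8.2² + 14.5² + 24.4² + 2·[2·8.2·14.5·0.81 + 2·8.2·24.4·0.35 + 14.5·24.4·0.34] = 1074.57 + 905.932 = 1980.5.
Because errors are independent across components, Cov(Tᵢ,Tⱼ) = Cov(Xᵢ,Xⱼ); the off-diagonal part of the true-score variance is the same as above.
True-score variance = [2²·8.2²·0.88 + 14.5²·0.91 + 24.4²·0.65] + 905.932 = 814.996 + 905.932 = 1720.93.
Reliability = 1720.93 / 1980.5 = 0.869.

0.869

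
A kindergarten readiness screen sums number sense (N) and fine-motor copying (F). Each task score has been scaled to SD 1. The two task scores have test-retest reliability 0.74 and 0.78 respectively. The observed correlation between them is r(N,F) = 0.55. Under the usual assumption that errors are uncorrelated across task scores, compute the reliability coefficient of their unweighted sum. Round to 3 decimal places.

0.845

Var(N+F) = 2 + 2·[0.55] = 2 + 1.1 = 3.1.
Because errors are independent across components, Cov(Tᵢ,Tⱼ) = Cov(Xᵢ,Xⱼ); the off-diagonal part of the true-score variance is the same as above.
True-score variance = [0.74 + 0.78] + 1.1 = 1.52 + 1.1 = 2.62.
Reliability = 2.62 / 3.1 = 0.845.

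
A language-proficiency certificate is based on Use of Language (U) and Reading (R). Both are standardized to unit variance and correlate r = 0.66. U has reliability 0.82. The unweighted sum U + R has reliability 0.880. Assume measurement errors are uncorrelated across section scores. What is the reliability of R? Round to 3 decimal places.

0.782

Var(U+R) = 2 + 2·0.66 = 3.320.
True-score variance = ρ_U + ρ_R + 2·0.66, so 0.880 = (0.82 + ρ_R + 1.32) / 3.320.
ρ_R = 0.880·3.320 − 0.82 − 1.32 = 0.782.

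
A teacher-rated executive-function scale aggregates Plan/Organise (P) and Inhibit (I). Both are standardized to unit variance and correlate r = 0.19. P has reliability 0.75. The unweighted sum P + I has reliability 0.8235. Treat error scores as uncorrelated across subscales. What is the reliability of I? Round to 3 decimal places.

0.830

Var(P+I) = 2 + 2·0.19 = 2.380.
True-score variance = ρ_P + ρ_I + 2·0.19, so 0.8235 = (0.75 + ρ_I + 0.38) / 2.380.
ρ_I = 0.8235·2.380 − 0.75 − 0.38 = 0.830.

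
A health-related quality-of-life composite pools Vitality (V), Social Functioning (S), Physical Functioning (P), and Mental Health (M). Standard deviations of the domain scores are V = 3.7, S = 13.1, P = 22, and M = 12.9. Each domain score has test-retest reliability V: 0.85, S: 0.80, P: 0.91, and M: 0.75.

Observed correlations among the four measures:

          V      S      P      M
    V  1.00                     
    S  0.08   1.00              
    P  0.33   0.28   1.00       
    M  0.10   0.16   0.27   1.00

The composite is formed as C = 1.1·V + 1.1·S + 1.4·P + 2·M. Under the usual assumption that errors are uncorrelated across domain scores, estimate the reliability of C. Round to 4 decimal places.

Var(C) = 1.1²·3.7² + 1.1²·13.1² + 1.4²·22² + 2²·12.9² + 2·[1.21·3.7·13.1·0.08 + 1.54·3.7·22·0.33 + 2.2·3.7·12.9·0.10 + 1.54·13.1·22·0.28 + 2.2·13.1·12.9·0.16 + 2.8·22·12.9·0.27] = 1838.49 + 909.738 = 2748.23.
Under uncorrelated errors the observed covariances equal the true-score covariances, so only the own-variance terms attenuate.
True-score variance = [1.1²·3.7²·0.85 + 1.1²·13.1²·0.80 + 1.4²·22²·0.91 + 2²·12.9²·0.75] + 909.738 = 1542.69 + 909.738 = 2452.43.
Reliability = 2452.43 / 2748.23 = 0.8924.

0.8924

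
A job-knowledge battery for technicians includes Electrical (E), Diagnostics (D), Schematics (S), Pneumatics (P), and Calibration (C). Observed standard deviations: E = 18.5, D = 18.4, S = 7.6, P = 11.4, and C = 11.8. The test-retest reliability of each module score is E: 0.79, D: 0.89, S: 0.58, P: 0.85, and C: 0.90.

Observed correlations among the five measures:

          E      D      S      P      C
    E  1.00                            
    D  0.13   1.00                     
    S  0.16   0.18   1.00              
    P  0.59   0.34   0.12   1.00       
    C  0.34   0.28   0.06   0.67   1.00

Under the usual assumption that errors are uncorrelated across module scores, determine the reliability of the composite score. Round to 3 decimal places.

Var(E+D+S+P+C) = 18.5² + 18.4² + 7.6² + 11.4² + 11.8² + 2·[18.5·18.4·0.13 + 18.5·7.6·0.16 + 18.5·11.4·0.59 + 18.5·11.8·0.34 + 18.4·7.6·0.18 + 18.4·11.4·0.34 + 18.4·11.8·0.28 + 7.6·11.4·0.12 + 7.6·11.8·0.06 + 11.4·11.8·0.67] = 1007.77 + 1057.18 = 2064.95.
With uncorrelated errors the cross-covariances are all true-score covariance, so they carry over unchanged; only the diagonal terms shrink to ρᵢσᵢ².
True-score variance = [18.5²·0.79 + 18.4²·0.89 + 7.6²·0.58 + 11.4²·0.85 + 11.8²·0.90] + 1057.18 = 840.979 + 1057.18 = 1898.16.
Reliability = 1898.16 / 2064.95 = 0.919.

0.919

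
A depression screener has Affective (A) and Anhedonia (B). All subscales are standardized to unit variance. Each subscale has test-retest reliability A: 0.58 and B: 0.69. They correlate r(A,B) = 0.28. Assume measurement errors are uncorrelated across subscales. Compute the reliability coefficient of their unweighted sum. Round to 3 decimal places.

Var(A+B) = 2 + 2·[0.28] = 2 + 0.56 = 2.56.
With uncorrelated errors the cross-covariances are all true-score covariance, so they carry over unchanged; only the diagonal terms shrink to ρᵢσᵢ².
True-score variance = [0.58 + 0.69] + 0.56 = 1.27 + 0.56 = 1.83.
Reliability = 1.83 / 2.56 = 0.715.

0.715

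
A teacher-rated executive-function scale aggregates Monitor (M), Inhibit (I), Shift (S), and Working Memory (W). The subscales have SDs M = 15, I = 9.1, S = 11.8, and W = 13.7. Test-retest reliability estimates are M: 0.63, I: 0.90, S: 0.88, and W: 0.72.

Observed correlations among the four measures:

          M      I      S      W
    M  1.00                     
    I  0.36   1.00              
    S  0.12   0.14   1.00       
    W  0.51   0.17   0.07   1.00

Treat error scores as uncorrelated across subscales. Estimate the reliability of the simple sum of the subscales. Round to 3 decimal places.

Var(M+I+S+W) = 15² + 9.1² + 11.8² + 13.7² + 2·[15·9.1·0.36 + 15·11.8·0.12 + 15·13.7·0.51 + 9.1·11.8·0.14 + 9.1·13.7·0.17 + 11.8·13.7·0.07] = 634.74 + 445.457 = 1080.2.
Because errors are independent across components, Cov(Tᵢ,Tⱼ) = Cov(Xᵢ,Xⱼ); the off-diagonal part of the true-score variance is the same as above.
True-score variance = [15²·0.63 + 9.1²·0.90 + 11.8²·0.88 + 13.7²·0.72] + 445.457 = 473.947 + 445.457 = 919.404.
Reliability = 919.404 / 1080.2 = 0.851.

0.851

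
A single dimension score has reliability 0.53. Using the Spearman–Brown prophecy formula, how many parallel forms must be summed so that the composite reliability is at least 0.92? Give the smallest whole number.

11

k ≥ ρ*(1−ρ₁)/(ρ₁(1−ρ*)) = 0.92·0.47 / (0.53·0.08) = 10.198.
Smallest integer k = 11.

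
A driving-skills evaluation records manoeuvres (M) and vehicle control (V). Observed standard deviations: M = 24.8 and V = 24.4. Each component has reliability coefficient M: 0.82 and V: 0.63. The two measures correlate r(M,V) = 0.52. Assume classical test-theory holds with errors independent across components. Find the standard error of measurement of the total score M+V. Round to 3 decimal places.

18.193

Var(total) = 1210.4 + 629.325 = 1839.72.
True-score variance = 879.41 + 629.325 = 1508.73, so reliability = 0.8201.
Error variance = 1839.72 − 1508.73 = 330.99; SEM = √330.99 = 18.193.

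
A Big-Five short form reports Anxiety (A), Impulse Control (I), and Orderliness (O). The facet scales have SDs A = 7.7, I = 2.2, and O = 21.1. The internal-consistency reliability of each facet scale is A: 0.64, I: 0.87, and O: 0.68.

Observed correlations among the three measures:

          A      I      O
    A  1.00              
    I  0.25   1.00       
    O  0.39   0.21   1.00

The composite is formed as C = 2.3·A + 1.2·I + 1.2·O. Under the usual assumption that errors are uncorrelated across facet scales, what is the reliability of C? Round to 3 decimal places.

0.766

Var(C) = 2.3²·7.7² + 1.2²·2.2² + 1.2²·21.1² + 2·[2.76·7.7·2.2·0.25 + 2.76·7.7·21.1·0.39 + 1.44·2.2·21.1·0.21] = 961.716 + 401.217 = 1362.93.
Because errors are independent across components, Cov(Tᵢ,Tⱼ) = Cov(Xᵢ,Xⱼ); the off-diagonal part of the true-score variance is the same as above.
True-score variance = [2.3²·7.7²·0.64 + 1.2²·2.2²·0.87 + 1.2²·21.1²·0.68] + 401.217 = 642.745 + 401.217 = 1043.96.
Reliability = 1043.96 / 1362.93 = 0.766.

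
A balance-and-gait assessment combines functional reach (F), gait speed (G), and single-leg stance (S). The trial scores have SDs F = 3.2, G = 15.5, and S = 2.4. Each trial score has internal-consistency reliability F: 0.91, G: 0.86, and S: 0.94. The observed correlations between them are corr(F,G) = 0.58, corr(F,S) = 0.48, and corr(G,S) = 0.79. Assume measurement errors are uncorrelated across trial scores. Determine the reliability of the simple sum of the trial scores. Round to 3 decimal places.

Var(F+G+S) = 3.2² + 15.5² + 2.4² + 2·[3.2·15.5·0.58 + 3.2·2.4·0.48 + 15.5·2.4·0.79] = 256.25 + 123.685 = 379.935.
Because errors are independent across components, Cov(Tᵢ,Tⱼ) = Cov(Xᵢ,Xⱼ); the off-diagonal part of the true-score variance is the same as above.
True-score variance = [3.2²·0.91 + 15.5²·0.86 + 2.4²·0.94] + 123.685 = 221.348 + 123.685 = 345.033.
Reliability = 345.033 / 379.935 = 0.908.

0.908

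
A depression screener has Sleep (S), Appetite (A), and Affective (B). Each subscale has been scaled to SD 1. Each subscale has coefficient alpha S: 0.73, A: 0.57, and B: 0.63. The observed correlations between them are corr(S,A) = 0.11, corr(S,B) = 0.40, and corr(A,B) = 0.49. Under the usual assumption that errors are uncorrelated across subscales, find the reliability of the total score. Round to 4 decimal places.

0.7860

Var(S+A+B) = 3 + 2·[0.11 + 0.40 + 0.49] = 3 + 2 = 5.
Under uncorrelated errors the observed covariances equal the true-score covariances, so only the own-variance terms attenuate.
True-score variance = [0.73 + 0.57 + 0.63] + 2 = 1.93 + 2 = 3.93.
Reliability = 3.93 / 5 = 0.7860.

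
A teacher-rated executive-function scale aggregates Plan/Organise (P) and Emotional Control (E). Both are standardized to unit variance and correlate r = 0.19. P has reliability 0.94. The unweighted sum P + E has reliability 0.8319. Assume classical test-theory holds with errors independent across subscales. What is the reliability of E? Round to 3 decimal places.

Var(P+E) = 2 + 2·0.19 = 2.380.
True-score variance = ρ_P + ρ_E + 2·0.19, so 0.8319 = (0.94 + ρ_E + 0.38) / 2.380.
ρ_E = 0.8319·2.380 − 0.94 − 0.38 = 0.660.

0.660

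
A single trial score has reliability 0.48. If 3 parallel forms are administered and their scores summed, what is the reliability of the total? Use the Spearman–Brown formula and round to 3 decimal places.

ρ_k = kρ / (1 + (k−1)ρ) = 3·0.48 / (1 + 2·0.48) = 1.440 / 1.960 = 0.735.

0.735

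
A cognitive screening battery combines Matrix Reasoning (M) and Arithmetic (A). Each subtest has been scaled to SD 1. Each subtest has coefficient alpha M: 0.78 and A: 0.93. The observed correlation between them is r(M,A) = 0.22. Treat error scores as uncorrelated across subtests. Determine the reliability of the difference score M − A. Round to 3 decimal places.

0.814

Var(M−A) = 1 + 1 − 2·0.22 = 2 − 0.44 = 1.56.
Under uncorrelated errors the observed covariances equal the true-score covariances, so only the own-variance terms attenuate.
True-score variance = [0.78 + 0.93] − 0.44 = 1.71 − 0.44 = 1.27.
Reliability = 1.27 / 1.56 = 0.814.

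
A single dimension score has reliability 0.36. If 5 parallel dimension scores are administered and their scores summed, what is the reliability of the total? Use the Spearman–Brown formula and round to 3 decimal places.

ρ_k = kρ / (1 + (k−1)ρ) = 5·0.36 / (1 + 4·0.36) = 1.800 / 2.440 = 0.738.

0.738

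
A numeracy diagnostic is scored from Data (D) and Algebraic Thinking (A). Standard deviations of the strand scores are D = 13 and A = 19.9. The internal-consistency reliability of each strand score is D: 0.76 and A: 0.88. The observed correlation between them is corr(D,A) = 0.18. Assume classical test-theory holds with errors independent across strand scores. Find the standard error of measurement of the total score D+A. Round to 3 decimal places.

9.385

Var(total) = 565.01 + 93.132 = 658.142.
True-score variance = 476.929 + 93.132 = 570.061, so reliability = 0.8662.
Error variance = 658.142 − 570.061 = 88.0812; SEM = √88.0812 = 9.385.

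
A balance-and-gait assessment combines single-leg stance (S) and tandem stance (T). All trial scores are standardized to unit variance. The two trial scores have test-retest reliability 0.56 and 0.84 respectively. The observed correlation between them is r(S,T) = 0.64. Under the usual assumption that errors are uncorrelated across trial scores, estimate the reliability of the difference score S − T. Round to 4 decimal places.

Var(S−T) = 1 + 1 − 2·0.64 = 2 − 1.28 = 0.72.
Because errors are independent across components, Cov(Tᵢ,Tⱼ) = Cov(Xᵢ,Xⱼ); the off-diagonal part of the true-score variance is the same as above.
True-score variance = [0.56 + 0.84] − 1.28 = 1.4 − 1.28 = 0.12.
Reliability = 0.12 / 0.72 = 0.1667.

0.1667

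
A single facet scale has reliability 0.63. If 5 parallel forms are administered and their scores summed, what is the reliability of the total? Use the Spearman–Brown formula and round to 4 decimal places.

0.8949

ρ_k = kρ / (1 + (k−1)ρ) = 5·0.63 / (1 + 4·0.63) = 3.150 / 3.520 = 0.8949.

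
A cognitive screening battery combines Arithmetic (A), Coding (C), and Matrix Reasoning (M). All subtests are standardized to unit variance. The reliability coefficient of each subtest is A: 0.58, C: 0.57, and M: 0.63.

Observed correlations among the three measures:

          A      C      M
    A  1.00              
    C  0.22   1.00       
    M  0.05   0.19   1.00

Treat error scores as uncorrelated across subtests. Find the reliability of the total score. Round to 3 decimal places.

Var(A+C+M) = 3 + 2·[0.22 + 0.05 + 0.19] = 3 + 0.92 = 3.92.
With uncorrelated errors the cross-covariances are all true-score covariance, so they carry over unchanged; only the diagonal terms shrink to ρᵢσᵢ².
True-score variance = [0.58 + 0.57 + 0.63] + 0.92 = 1.78 + 0.92 = 2.7.
Reliability = 2.7 / 3.92 = 0.689.

0.689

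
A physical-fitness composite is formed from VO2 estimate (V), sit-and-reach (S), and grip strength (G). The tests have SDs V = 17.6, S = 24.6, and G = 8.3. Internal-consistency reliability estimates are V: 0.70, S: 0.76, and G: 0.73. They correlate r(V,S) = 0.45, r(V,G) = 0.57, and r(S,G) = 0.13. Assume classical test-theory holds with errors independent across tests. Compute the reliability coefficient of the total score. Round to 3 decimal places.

0.839

Var(V+S+G) = 17.6² + 24.6² + 8.3² + 2·[17.6·24.6·0.45 + 17.6·8.3·0.57 + 24.6·8.3·0.13] = 983.81 + 609.282 = 1593.09.
Under uncorrelated errors the observed covariances equal the true-score covariances, so only the own-variance terms attenuate.
True-score variance = [17.6²·0.70 + 24.6²·0.76 + 8.3²·0.73] + 609.282 = 727.043 + 609.282 = 1336.33.
Reliability = 1336.33 / 1593.09 = 0.839.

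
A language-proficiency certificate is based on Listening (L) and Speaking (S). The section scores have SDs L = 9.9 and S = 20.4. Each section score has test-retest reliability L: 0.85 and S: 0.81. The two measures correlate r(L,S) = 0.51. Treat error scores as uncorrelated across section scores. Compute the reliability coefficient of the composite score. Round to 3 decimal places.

0.870

Var(L+S) = 9.9² + 20.4² + 2·[9.9·20.4·0.51] = 514.17 + 205.999 = 720.169.
With uncorrelated errors the cross-covariances are all true-score covariance, so they carry over unchanged; only the diagonal terms shrink to ρᵢσᵢ².
True-score variance = [9.9²·0.85 + 20.4²·0.81] + 205.999 = 420.398 + 205.999 = 626.397.
Reliability = 626.397 / 720.169 = 0.870.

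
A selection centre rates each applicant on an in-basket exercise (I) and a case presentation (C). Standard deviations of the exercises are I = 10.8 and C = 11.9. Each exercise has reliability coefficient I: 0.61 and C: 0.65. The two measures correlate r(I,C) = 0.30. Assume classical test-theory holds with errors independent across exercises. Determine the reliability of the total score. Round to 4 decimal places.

0.7166

Var(I+C) = 10.8² + 11.9² + 2·[10.8·11.9·0.30] = 258.25 + 77.112 = 335.362.
Because errors are independent across components, Cov(Tᵢ,Tⱼ) = Cov(Xᵢ,Xⱼ); the off-diagonal part of the true-score variance is the same as above.
True-score variance = [10.8²·0.61 + 11.9²·0.65] + 77.112 = 163.197 + 77.112 = 240.309.
Reliability = 240.309 / 335.362 = 0.7166.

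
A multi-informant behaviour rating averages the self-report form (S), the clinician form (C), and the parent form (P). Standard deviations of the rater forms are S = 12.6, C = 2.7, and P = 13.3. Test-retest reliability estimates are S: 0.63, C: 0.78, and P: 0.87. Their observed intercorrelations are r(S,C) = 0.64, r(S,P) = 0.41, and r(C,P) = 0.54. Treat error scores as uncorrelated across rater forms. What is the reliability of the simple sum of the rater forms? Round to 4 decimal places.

Var(S+C+P) = 12.6² + 2.7² + 13.3² + 2·[12.6·2.7·0.64 + 12.6·13.3·0.41 + 2.7·13.3·0.54] = 342.94 + 219.744 = 562.684.
Because errors are independent across components, Cov(Tᵢ,Tⱼ) = Cov(Xᵢ,Xⱼ); the off-diagonal part of the true-score variance is the same as above.
True-score variance = [12.6²·0.63 + 2.7²·0.78 + 13.3²·0.87] + 219.744 = 259.599 + 219.744 = 479.343.
Reliability = 479.343 / 562.684 = 0.8519.

0.8519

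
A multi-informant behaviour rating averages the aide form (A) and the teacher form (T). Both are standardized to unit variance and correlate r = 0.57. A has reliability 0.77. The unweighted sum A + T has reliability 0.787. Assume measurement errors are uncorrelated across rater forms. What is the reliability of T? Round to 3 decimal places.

0.561

Var(A+T) = 2 + 2·0.57 = 3.140.
True-score variance = ρ_A + ρ_T + 2·0.57, so 0.787 = (0.77 + ρ_T + 1.14) / 3.140.
ρ_T = 0.787·3.140 − 0.77 − 1.14 = 0.561.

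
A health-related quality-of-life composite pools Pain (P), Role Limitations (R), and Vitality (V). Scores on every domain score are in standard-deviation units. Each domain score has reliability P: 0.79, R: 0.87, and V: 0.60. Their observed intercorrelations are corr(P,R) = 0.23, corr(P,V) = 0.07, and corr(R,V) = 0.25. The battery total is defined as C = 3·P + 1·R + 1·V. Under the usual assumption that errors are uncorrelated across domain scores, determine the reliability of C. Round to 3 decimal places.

Var(C) = 3² + 1 + 1 + 2·[3·0.23 + 3·0.07 + 0.25] = 11 + 2.3 = 13.3.
With uncorrelated errors the cross-covariances are all true-score covariance, so they carry over unchanged; only the diagonal terms shrink to ρᵢσᵢ².
True-score variance = [3²·0.79 + 0.87 + 0.60] + 2.3 = 8.58 + 2.3 = 10.88.
Reliability = 10.88 / 13.3 = 0.818.

0.818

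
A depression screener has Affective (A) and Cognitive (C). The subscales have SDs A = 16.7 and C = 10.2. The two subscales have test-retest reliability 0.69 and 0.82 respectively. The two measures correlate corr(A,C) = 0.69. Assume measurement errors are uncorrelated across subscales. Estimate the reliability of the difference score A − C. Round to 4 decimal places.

0.2886

Var(A−C) = 16.7² + 10.2² − 2·16.7·10.2·0.69 = 382.93 − 235.069 = 147.861.
Under uncorrelated errors the observed covariances equal the true-score covariances, so only the own-variance terms attenuate.
True-score variance = [16.7²·0.69 + 10.2²·0.82] − 235.069 = 277.747 − 235.069 = 42.6777.
Reliability = 42.6777 / 147.861 = 0.2886.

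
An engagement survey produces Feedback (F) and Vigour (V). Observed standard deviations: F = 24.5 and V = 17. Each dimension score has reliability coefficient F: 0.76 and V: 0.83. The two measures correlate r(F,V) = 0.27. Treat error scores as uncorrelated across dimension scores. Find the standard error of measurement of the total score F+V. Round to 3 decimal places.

Var(total) = 889.25 + 224.91 = 1114.16.
True-score variance = 696.06 + 224.91 = 920.97, so reliability = 0.8266.
Error variance = 1114.16 − 920.97 = 193.19; SEM = √193.19 = 13.899.

13.899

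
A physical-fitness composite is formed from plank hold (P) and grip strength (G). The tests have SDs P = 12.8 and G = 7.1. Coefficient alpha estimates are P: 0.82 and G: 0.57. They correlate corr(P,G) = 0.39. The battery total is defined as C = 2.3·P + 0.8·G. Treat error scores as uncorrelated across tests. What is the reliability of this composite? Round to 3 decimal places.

0.835

Var(C) = 2.3²·12.8² + 0.8²·7.1² + 2·[1.84·12.8·7.1·0.39] = 898.976 + 130.431 = 1029.41.
Because errors are independent across components, Cov(Tᵢ,Tⱼ) = Cov(Xᵢ,Xⱼ); the off-diagonal part of the true-score variance is the same as above.
True-score variance = [2.3²·12.8²·0.82 + 0.8²·7.1²·0.57] + 130.431 = 729.095 + 130.431 = 859.526.
Reliability = 859.526 / 1029.41 = 0.835.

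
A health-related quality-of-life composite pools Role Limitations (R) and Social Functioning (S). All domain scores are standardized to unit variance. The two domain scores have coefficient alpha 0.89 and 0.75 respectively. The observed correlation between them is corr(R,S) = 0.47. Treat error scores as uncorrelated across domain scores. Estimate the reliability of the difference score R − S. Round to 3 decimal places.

Var(R−S) = 1 + 1 − 2·0.47 = 2 − 0.94 = 1.06.
With uncorrelated errors the cross-covariances are all true-score covariance, so they carry over unchanged; only the diagonal terms shrink to ρᵢσᵢ².
True-score variance = [0.89 + 0.75] − 0.94 = 1.64 − 0.94 = 0.7.
Reliability = 0.7 / 1.06 = 0.660.

0.660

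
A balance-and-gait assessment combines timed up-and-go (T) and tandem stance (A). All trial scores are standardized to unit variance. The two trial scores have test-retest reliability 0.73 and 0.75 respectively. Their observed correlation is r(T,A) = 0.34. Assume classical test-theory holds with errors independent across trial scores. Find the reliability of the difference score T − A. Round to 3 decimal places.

Var(T−A) = 1 + 1 − 2·0.34 = 2 − 0.68 = 1.32.
Because errors are independent across components, Cov(Tᵢ,Tⱼ) = Cov(Xᵢ,Xⱼ); the off-diagonal part of the true-score variance is the same as above.
True-score variance = [0.73 + 0.75] − 0.68 = 1.48 − 0.68 = 0.8.
Reliability = 0.8 / 1.32 = 0.606.

0.606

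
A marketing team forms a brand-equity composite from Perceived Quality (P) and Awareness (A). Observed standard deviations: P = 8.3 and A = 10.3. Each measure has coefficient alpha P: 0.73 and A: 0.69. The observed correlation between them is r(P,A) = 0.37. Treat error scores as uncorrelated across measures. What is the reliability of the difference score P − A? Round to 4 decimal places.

0.5391

Var(P−A) = 8.3² + 10.3² − 2·8.3·10.3·0.37 = 174.98 − 63.2626 = 111.717.
With uncorrelated errors the cross-covariances are all true-score covariance, so they carry over unchanged; only the diagonal terms shrink to ρᵢσᵢ².
True-score variance = [8.3²·0.73 + 10.3²·0.69] − 63.2626 = 123.492 − 63.2626 = 60.2292.
Reliability = 60.2292 / 111.717 = 0.5391.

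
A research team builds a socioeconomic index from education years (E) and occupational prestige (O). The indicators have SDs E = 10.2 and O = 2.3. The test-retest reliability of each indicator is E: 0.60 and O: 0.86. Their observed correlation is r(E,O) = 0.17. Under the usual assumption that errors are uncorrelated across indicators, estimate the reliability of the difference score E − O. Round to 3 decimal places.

0.582

Var(E−O) = 10.2² + 2.3² − 2·10.2·2.3·0.17 = 109.33 − 7.9764 = 101.354.
Under uncorrelated errors the observed covariances equal the true-score covariances, so only the own-variance terms attenuate.
True-score variance = [10.2²·0.60 + 2.3²·0.86] − 7.9764 = 66.9734 − 7.9764 = 58.997.
Reliability = 58.997 / 101.354 = 0.582.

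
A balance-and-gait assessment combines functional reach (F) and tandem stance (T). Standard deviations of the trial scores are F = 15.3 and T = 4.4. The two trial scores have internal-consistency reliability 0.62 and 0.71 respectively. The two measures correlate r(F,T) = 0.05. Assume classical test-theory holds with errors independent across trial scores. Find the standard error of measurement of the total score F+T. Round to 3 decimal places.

Var(total) = 253.45 + 6.732 = 260.182.
True-score variance = 158.881 + 6.732 = 165.613, so reliability = 0.6365.
Error variance = 260.182 − 165.613 = 94.5686; SEM = √94.5686 = 9.725.

9.725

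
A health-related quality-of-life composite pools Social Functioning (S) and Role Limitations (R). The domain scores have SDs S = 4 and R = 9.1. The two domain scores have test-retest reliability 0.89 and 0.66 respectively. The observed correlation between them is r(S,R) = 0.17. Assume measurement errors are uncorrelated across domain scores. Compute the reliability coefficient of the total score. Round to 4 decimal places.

0.7309

Var(S+R) = 4² + 9.1² + 2·[4·9.1·0.17] = 98.81 + 12.376 = 111.186.
Under uncorrelated errors the observed covariances equal the true-score covariances, so only the own-variance terms attenuate.
True-score variance = [4²·0.89 + 9.1²·0.66] + 12.376 = 68.8946 + 12.376 = 81.2706.
Reliability = 81.2706 / 111.186 = 0.7309.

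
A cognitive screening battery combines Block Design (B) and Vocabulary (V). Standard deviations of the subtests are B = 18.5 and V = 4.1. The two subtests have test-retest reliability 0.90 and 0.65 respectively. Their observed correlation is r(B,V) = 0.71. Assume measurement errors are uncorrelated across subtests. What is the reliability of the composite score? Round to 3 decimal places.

Var(B+V) = 18.5² + 4.1² + 2·[18.5·4.1·0.71] = 359.06 + 107.707 = 466.767.
Under uncorrelated errors the observed covariances equal the true-score covariances, so only the own-variance terms attenuate.
True-score variance = [18.5²·0.90 + 4.1²·0.65] + 107.707 = 318.952 + 107.707 = 426.659.
Reliability = 426.659 / 466.767 = 0.914.

0.914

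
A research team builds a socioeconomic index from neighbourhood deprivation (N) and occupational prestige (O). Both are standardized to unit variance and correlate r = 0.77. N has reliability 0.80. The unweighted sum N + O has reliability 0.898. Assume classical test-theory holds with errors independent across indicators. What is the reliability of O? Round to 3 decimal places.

Var(N+O) = 2 + 2·0.77 = 3.540.
True-score variance = ρ_N + ρ_O + 2·0.77, so 0.898 = (0.80 + ρ_O + 1.54) / 3.540.
ρ_O = 0.898·3.540 − 0.80 − 1.54 = 0.839.

0.839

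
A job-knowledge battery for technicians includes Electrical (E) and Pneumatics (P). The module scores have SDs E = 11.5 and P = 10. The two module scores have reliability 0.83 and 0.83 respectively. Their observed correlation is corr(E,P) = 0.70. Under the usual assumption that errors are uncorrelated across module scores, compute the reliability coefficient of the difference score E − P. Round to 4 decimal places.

0.4459

Var(E−P) = 11.5² + 10² − 2·11.5·10·0.70 = 232.25 − 161 = 71.25.
Under uncorrelated errors the observed covariances equal the true-score covariances, so only the own-variance terms attenuate.
True-score variance = [11.5²·0.83 + 10²·0.83] − 161 = 192.767 − 161 = 31.7675.
Reliability = 31.7675 / 71.25 = 0.4459.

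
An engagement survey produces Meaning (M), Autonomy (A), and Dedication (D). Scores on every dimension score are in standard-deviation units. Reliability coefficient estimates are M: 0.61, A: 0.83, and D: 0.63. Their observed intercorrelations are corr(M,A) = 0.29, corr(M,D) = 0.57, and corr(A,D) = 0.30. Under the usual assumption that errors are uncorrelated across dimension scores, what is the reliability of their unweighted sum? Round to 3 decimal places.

Var(M+A+D) = 3 + 2·[0.29 + 0.57 + 0.30] = 3 + 2.32 = 5.32.
With uncorrelated errors the cross-covariances are all true-score covariance, so they carry over unchanged; only the diagonal terms shrink to ρᵢσᵢ².
True-score variance = [0.61 + 0.83 + 0.63] + 2.32 = 2.07 + 2.32 = 4.39.
Reliability = 4.39 / 5.32 = 0.825.

0.825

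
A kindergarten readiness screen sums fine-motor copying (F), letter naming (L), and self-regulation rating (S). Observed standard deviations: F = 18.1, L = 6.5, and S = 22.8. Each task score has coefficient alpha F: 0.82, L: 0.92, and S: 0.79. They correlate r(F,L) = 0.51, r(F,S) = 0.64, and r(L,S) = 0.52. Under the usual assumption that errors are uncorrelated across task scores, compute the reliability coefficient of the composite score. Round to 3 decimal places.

0.899

Var(F+L+S) = 18.1² + 6.5² + 22.8² + 2·[18.1·6.5·0.51 + 18.1·22.8·0.64 + 6.5·22.8·0.52] = 889.7 + 802.361 = 1692.06.
Under uncorrelated errors the observed covariances equal the true-score covariances, so only the own-variance terms attenuate.
True-score variance = [18.1²·0.82 + 6.5²·0.92 + 22.8²·0.79] + 802.361 = 718.184 + 802.361 = 1520.55.
Reliability = 1520.55 / 1692.06 = 0.899.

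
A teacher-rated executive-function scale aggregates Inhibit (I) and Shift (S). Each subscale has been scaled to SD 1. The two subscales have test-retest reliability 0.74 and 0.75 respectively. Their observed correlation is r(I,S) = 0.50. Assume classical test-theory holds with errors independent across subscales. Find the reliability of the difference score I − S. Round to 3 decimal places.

Var(I−S) = 1 + 1 − 2·0.50 = 2 − 1 = 1.
Because errors are independent across components, Cov(Tᵢ,Tⱼ) = Cov(Xᵢ,Xⱼ); the off-diagonal part of the true-score variance is the same as above.
True-score variance = [0.74 + 0.75] − 1 = 1.49 − 1 = 0.49.
Reliability = 0.49 / 1 = 0.490.

0.490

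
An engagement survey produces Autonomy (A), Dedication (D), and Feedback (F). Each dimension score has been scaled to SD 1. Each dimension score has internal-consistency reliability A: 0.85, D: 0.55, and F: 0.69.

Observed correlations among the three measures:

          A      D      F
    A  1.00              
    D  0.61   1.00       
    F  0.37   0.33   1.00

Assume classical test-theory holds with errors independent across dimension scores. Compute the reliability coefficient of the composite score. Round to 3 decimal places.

0.838

Var(A+D+F) = 3 + 2·[0.61 + 0.37 + 0.33] = 3 + 2.62 = 5.62.
Under uncorrelated errors the observed covariances equal the true-score covariances, so only the own-variance terms attenuate.
True-score variance = [0.85 + 0.55 + 0.69] + 2.62 = 2.09 + 2.62 = 4.71.
Reliability = 4.71 / 5.62 = 0.838.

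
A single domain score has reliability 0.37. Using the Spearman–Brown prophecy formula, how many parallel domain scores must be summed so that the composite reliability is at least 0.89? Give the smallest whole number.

14

k ≥ ρ*(1−ρ₁)/(ρ₁(1−ρ*)) = 0.89·0.63 / (0.37·0.11) = 13.776.
Smallest integer k = 14.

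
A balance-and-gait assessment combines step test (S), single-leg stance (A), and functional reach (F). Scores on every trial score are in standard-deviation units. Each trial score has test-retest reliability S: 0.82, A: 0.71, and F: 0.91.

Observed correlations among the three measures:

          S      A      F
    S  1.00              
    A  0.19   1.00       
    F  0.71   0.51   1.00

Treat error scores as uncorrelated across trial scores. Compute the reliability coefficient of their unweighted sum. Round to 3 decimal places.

0.904

Var(S+A+F) = 3 + 2·[0.19 + 0.71 + 0.51] = 3 + 2.82 = 5.82.
Because errors are independent across components, Cov(Tᵢ,Tⱼ) = Cov(Xᵢ,Xⱼ); the off-diagonal part of the true-score variance is the same as above.
True-score variance = [0.82 + 0.71 + 0.91] + 2.82 = 2.44 + 2.82 = 5.26.
Reliability = 5.26 / 5.82 = 0.904.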